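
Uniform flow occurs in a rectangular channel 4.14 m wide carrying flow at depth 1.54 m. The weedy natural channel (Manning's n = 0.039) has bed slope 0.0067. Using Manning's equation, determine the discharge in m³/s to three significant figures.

A = b·y = 4.14 × 1.54 = 6.376 m²
P = b + 2y = 4.14 + 2×1.54 = 7.220 m
R = A/P = 6.376/7.220 = 0.8830 m
Q = (1/n)·A·R^(2/3)·S^(1/2) = (1/0.039) × 6.376 × 0.8830^(2/3) × 0.0067^(1/2) = 12.32 m³/s

12.3 m³/s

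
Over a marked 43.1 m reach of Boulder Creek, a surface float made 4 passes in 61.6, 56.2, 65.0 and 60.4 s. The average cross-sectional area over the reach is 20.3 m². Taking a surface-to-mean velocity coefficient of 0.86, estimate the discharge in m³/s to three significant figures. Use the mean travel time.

t̄ = (61.6 + 56.2 + 65.0 + 60.4) / 4 = 60.8 s
v_surface = L / t̄ = 43.1 / 60.8 = 0.7089 m/s
v_mean = 0.86 × 0.7089 = 0.6096 m/s
Q = A × v_mean = 20.3 × 0.6096 = 12.38 m³/s

12.4 m³/s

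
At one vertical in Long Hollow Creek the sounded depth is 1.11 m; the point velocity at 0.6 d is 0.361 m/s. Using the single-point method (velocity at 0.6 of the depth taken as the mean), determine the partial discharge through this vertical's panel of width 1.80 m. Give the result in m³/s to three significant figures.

v̄ = v₀.₆ = 0.361 m/s
q = v̄ × d × w = 0.3610 × 1.11 × 1.80 = 0.7213 m³/s

0.721 m³/s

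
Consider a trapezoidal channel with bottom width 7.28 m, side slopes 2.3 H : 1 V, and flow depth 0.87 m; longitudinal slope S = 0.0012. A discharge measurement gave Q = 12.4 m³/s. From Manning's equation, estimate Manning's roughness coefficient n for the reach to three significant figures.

0.0177

A = (b + z·y)·y = (7.28 + 2.3×0.87)×0.87 = 8.074 m²
P = b + 2y√(1+z²) = 7.28 + 2×0.87×√(1+2.3²) = 11.64 m
R = A/P = 8.074/11.64 = 0.6935 m
n = (1/Q)·A·R^(2/3)·S^(1/2) = (1/12.4) × 8.074 × 0.7834 × 0.03464 = 0.01767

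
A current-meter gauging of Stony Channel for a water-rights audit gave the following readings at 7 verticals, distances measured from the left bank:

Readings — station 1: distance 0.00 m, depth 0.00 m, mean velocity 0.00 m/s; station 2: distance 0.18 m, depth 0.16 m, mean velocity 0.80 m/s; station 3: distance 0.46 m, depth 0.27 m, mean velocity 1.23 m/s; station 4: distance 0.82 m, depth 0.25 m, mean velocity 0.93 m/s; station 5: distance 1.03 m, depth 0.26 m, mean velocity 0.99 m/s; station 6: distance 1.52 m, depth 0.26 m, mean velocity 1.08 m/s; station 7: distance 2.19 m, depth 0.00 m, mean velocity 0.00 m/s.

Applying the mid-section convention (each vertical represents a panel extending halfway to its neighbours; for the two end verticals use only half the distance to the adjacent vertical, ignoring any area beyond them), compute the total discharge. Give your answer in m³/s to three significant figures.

w_2 = (0.46 − 0.00)/2 = 0.23 m; q_2 = 0.80 × 0.16 × 0.23 = 0.02944 m³/s
w_3 = (0.82 − 0.18)/2 = 0.32 m; q_3 = 1.23 × 0.27 × 0.32 = 0.1063 m³/s
w_4 = (1.03 − 0.46)/2 = 0.285 m; q_4 = 0.93 × 0.25 × 0.285 = 0.06626 m³/s
w_5 = (1.52 − 0.82)/2 = 0.35 m; q_5 = 0.99 × 0.26 × 0.35 = 0.09009 m³/s
w_6 = (2.19 − 1.03)/2 = 0.58 m; q_6 = 1.08 × 0.26 × 0.58 = 0.1629 m³/s
Stations 1, 7 contribute zero (depth or velocity is 0).
Q = Σ qᵢ = 0.4549 m³/s

0.455 m³/s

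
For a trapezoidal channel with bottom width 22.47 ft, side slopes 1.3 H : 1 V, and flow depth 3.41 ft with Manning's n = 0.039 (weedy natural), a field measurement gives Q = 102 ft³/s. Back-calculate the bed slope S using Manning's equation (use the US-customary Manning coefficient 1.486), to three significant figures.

A = (b + z·y)·y = (22.47 + 1.3×3.41)×3.41 = 91.74 ft²
P = b + 2y√(1+z²) = 22.47 + 2×3.41×√(1+1.3²) = 33.66 ft
R = A/P = 91.74/33.66 = 2.726 ft
S = (Q·n / (1.486·A·R^(2/3)))² = (102×0.039 / (1.486×91.74×1.951))² = 0.0002236

0.000224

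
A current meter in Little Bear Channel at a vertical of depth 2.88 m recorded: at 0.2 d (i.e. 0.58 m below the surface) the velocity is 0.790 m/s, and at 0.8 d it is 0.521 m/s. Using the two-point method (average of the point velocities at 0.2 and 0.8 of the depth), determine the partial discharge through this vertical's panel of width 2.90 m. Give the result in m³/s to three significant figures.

v̄ = (0.790 + 0.521) / 2 = 0.6555 m/s
q = v̄ × d × w = 0.6555 × 2.88 × 2.90 = 5.475 m³/s

5.47 m³/s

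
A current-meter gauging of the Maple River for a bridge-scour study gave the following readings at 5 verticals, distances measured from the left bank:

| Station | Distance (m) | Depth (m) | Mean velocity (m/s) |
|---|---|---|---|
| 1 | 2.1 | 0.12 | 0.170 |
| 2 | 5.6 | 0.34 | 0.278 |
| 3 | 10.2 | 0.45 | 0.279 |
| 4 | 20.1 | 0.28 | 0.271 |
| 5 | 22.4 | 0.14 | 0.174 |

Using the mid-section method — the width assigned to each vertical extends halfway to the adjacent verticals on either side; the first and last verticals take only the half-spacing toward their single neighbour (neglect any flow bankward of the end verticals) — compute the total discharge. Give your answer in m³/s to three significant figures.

w_1 = (5.6 − 2.1)/2 = 1.75 m; q_1 = 0.170 × 0.12 × 1.75 = 0.03570 m³/s
w_2 = (10.2 − 2.1)/2 = 4.05 m; q_2 = 0.278 × 0.34 × 4.05 = 0.3828 m³/s
w_3 = (20.1 − 5.6)/2 = 7.25 m; q_3 = 0.279 × 0.45 × 7.25 = 0.9102 m³/s
w_4 = (22.4 − 10.2)/2 = 6.1 m; q_4 = 0.271 × 0.28 × 6.1 = 0.4629 m³/s
w_5 = (22.4 − 20.1)/2 = 1.15 m; q_5 = 0.174 × 0.14 × 1.15 = 0.02801 m³/s
Q = Σ qᵢ = 1.820 m³/s

1.82 m³/s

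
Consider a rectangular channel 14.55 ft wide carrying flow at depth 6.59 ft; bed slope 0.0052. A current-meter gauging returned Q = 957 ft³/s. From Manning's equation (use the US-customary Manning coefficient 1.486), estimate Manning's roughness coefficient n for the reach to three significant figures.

0.0246

A = b·y = 14.55 × 6.59 = 95.88 ft²
P = b + 2y = 14.55 + 2×6.59 = 27.73 ft
R = A/P = 95.88/27.73 = 3.458 ft
n = (1.486/Q)·A·R^(2/3)·S^(1/2) = (1.486/957) × 95.88 × 2.287 × 0.07211 = 0.02455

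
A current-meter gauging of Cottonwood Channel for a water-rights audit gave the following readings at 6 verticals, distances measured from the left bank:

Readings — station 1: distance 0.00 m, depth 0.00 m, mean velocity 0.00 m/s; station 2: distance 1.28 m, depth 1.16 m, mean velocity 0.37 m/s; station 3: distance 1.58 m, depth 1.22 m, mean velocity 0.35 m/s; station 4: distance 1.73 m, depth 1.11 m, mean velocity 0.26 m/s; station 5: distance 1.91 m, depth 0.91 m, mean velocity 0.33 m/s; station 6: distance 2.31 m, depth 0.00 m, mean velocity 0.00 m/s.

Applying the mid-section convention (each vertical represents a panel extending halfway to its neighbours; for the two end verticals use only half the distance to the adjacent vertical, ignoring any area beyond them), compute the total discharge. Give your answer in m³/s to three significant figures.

0.570 m³/s

w_2 = (1.58 − 0.00)/2 = 0.79 m; q_2 = 0.37 × 1.16 × 0.79 = 0.3391 m³/s
w_3 = (1.73 − 1.28)/2 = 0.225 m; q_3 = 0.35 × 1.22 × 0.225 = 0.09608 m³/s
w_4 = (1.91 − 1.58)/2 = 0.165 m; q_4 = 0.26 × 1.11 × 0.165 = 0.04762 m³/s
w_5 = (2.31 − 1.73)/2 = 0.29 m; q_5 = 0.33 × 0.91 × 0.29 = 0.08709 m³/s
Stations 1, 6 contribute zero (depth or velocity is 0).
Q = Σ qᵢ = 0.5698 m³/s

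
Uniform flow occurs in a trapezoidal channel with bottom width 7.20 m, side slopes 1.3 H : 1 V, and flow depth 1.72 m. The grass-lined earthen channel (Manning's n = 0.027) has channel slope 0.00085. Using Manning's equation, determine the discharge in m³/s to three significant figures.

A = (b + z·y)·y = (7.20 + 1.3×1.72)×1.72 = 16.23 m²
P = b + 2y√(1+z²) = 7.20 + 2×1.72×√(1+1.3²) = 12.84 m
R = A/P = 16.23/12.84 = 1.264 m
Q = (1/n)·A·R^(2/3)·S^(1/2) = (1/0.027) × 16.23 × 1.264^(2/3) × 0.00085^(1/2) = 20.49 m³/s

20.5 m³/s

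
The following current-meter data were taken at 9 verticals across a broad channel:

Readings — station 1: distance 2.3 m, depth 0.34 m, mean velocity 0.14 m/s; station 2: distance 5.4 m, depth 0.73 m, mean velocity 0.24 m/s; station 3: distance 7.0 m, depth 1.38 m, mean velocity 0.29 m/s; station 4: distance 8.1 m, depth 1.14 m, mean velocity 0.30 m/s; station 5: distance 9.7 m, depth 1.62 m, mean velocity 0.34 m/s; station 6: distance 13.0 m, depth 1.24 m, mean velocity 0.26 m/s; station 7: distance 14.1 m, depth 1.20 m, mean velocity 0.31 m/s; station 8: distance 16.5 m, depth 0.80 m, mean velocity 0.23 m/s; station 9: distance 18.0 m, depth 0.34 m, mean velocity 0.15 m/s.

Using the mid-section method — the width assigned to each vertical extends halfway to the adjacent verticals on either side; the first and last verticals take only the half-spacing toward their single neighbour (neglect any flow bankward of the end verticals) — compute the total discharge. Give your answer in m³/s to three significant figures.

4.59 m³/s

w_1 = (5.4 − 2.3)/2 = 1.55 m; q_1 = 0.14 × 0.34 × 1.55 = 0.07378 m³/s
w_2 = (7.0 − 2.3)/2 = 2.35 m; q_2 = 0.24 × 0.73 × 2.35 = 0.4117 m³/s
w_3 = (8.1 − 5.4)/2 = 1.35 m; q_3 = 0.29 × 1.38 × 1.35 = 0.5403 m³/s
w_4 = (9.7 − 7.0)/2 = 1.35 m; q_4 = 0.30 × 1.14 × 1.35 = 0.4617 m³/s
w_5 = (13.0 − 8.1)/2 = 2.45 m; q_5 = 0.34 × 1.62 × 2.45 = 1.349 m³/s
w_6 = (14.1 − 9.7)/2 = 2.2 m; q_6 = 0.26 × 1.24 × 2.2 = 0.7093 m³/s
w_7 = (16.5 − 13.0)/2 = 1.75 m; q_7 = 0.31 × 1.20 × 1.75 = 0.6510 m³/s
w_8 = (18.0 − 14.1)/2 = 1.95 m; q_8 = 0.23 × 0.80 × 1.95 = 0.3588 m³/s
w_9 = (18.0 − 16.5)/2 = 0.75 m; q_9 = 0.15 × 0.34 × 0.75 = 0.03825 m³/s
Q = Σ qᵢ = 4.594 m³/s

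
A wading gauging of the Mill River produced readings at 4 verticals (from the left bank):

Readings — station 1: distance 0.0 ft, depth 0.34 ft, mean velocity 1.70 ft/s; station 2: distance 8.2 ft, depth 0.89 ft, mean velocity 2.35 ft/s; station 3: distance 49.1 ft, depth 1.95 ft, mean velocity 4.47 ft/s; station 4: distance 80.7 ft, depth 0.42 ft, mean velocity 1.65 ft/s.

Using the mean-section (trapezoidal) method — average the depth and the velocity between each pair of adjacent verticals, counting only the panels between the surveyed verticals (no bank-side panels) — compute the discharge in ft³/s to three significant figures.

323 ft³/s

Panel 1-2: Δb = 8.2 ft, d̄ = (0.34+0.89)/2 = 0.615, v̄ = (1.70+2.35)/2 = 2.025 → q = 8.2×0.615×2.025 = 10.21 ft³/s
Panel 2-3: Δb = 40.9 ft, d̄ = (0.89+1.95)/2 = 1.42, v̄ = (2.35+4.47)/2 = 3.41 → q = 40.9×1.42×3.41 = 198.0 ft³/s
Panel 3-4: Δb = 31.6 ft, d̄ = (1.95+0.42)/2 = 1.185, v̄ = (4.47+1.65)/2 = 3.06 → q = 31.6×1.185×3.06 = 114.6 ft³/s
Q = Σ q = 322.8 ft³/s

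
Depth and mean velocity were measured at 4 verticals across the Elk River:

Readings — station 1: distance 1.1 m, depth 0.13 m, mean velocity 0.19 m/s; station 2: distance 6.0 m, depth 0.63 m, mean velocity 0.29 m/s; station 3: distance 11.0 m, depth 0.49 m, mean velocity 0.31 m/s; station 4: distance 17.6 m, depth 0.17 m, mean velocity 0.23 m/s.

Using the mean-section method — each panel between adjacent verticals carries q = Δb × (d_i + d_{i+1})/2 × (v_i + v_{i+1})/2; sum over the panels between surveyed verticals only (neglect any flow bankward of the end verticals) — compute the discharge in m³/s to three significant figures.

1.87 m³/s

Panel 1-2: Δb = 4.9 m, d̄ = (0.13+0.63)/2 = 0.38, v̄ = (0.19+0.29)/2 = 0.24 → q = 4.9×0.38×0.24 = 0.4469 m³/s
Panel 2-3: Δb = 5 m, d̄ = (0.63+0.49)/2 = 0.56, v̄ = (0.29+0.31)/2 = 0.3 → q = 5×0.56×0.3 = 0.8400 m³/s
Panel 3-4: Δb = 6.6 m, d̄ = (0.49+0.17)/2 = 0.33, v̄ = (0.31+0.23)/2 = 0.27 → q = 6.6×0.33×0.27 = 0.5881 m³/s
Q = Σ q = 1.875 m³/s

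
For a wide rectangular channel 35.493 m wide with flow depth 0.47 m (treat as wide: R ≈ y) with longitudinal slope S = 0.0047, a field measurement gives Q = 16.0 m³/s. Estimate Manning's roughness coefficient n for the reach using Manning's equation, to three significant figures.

0.0432

A = b·y = 35.493 × 0.47 = 16.68 m²
Wide channel: R ≈ y = 0.47 m
n = (1/Q)·A·R^(2/3)·S^(1/2) = (1/16.0) × 16.68 × 0.6045 × 0.06856 = 0.04321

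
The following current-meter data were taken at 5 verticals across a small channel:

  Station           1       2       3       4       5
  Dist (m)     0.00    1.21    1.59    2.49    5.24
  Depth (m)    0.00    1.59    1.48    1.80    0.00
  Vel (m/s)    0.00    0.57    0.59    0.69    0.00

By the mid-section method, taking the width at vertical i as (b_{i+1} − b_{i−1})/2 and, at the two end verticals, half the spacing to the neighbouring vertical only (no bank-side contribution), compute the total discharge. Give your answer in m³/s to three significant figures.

w_2 = (1.59 − 0.00)/2 = 0.795 m; q_2 = 0.57 × 1.59 × 0.795 = 0.7205 m³/s
w_3 = (2.49 − 1.21)/2 = 0.64 m; q_3 = 0.59 × 1.48 × 0.64 = 0.5588 m³/s
w_4 = (5.24 − 1.59)/2 = 1.825 m; q_4 = 0.69 × 1.80 × 1.825 = 2.267 m³/s
Stations 1, 5 contribute zero (depth or velocity is 0).
Q = Σ qᵢ = 3.546 m³/s

3.55 m³/s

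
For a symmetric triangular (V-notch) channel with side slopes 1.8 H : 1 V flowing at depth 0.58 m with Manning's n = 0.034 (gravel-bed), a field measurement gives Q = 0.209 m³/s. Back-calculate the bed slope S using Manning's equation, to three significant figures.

0.000858

A = z·y² = 1.8×0.58² = 0.6055 m²
P = 2y√(1+z²) = 2×0.58×√(1+1.8²) = 2.389 m
R = A/P = 0.6055/2.389 = 0.2535 m
S = (Q·n / (1·A·R^(2/3)))² = (0.209×0.034 / (1×0.6055×0.4006))² = 0.0008584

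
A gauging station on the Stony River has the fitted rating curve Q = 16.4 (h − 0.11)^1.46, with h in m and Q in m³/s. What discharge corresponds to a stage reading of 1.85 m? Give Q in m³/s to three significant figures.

Q = 16.4 × (1.85 − 0.11)^1.46 = 16.4 × 1.74^1.46 = 36.82 m³/s

36.8 m³/s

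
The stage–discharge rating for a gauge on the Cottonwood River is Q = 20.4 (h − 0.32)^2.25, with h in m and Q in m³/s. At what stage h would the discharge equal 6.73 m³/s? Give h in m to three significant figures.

0.931 m

h − h₀ = (Q/C)^(1/b) = (6.73/20.4)^(1/2.25) = 0.6109 m
h = 0.32 + 0.6109 = 0.9309 m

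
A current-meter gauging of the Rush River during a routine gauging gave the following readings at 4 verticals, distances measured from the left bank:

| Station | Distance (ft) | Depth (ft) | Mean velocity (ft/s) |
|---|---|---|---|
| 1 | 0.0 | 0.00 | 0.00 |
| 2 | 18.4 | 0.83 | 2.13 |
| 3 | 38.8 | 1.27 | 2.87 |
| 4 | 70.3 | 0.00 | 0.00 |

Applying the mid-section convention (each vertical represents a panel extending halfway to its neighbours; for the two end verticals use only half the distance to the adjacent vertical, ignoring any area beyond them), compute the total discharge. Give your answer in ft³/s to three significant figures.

w_2 = (38.8 − 0.0)/2 = 19.4 ft; q_2 = 2.13 × 0.83 × 19.4 = 34.30 ft³/s
w_3 = (70.3 − 18.4)/2 = 25.95 ft; q_3 = 2.87 × 1.27 × 25.95 = 94.59 ft³/s
Stations 1, 4 contribute zero (depth or velocity is 0).
Q = Σ qᵢ = 128.9 ft³/s

129 ft³/s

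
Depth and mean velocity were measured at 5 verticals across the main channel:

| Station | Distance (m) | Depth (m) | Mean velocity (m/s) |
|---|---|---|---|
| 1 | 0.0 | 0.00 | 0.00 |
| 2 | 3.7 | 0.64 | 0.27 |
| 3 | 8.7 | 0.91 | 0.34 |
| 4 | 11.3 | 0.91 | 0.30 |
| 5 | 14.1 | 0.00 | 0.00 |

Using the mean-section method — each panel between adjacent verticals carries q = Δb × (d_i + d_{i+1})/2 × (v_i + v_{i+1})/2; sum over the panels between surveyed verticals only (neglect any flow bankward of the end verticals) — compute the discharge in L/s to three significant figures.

2290 L/s

Panel 1-2: Δb = 3.7 m, d̄ = (0.00+0.64)/2 = 0.32, v̄ = (0.00+0.27)/2 = 0.135 → q = 3.7×0.32×0.135 = 0.1598 m³/s
Panel 2-3: Δb = 5 m, d̄ = (0.64+0.91)/2 = 0.775, v̄ = (0.27+0.34)/2 = 0.305 → q = 5×0.775×0.305 = 1.182 m³/s
Panel 3-4: Δb = 2.6 m, d̄ = (0.91+0.91)/2 = 0.91, v̄ = (0.34+0.30)/2 = 0.32 → q = 2.6×0.91×0.32 = 0.7571 m³/s
Panel 4-5: Δb = 2.8 m, d̄ = (0.91+0.00)/2 = 0.455, v̄ = (0.30+0.00)/2 = 0.15 → q = 2.8×0.455×0.15 = 0.1911 m³/s
Q = Σ q = 2.290 m³/s
= 2.290 × 1000 = 2290 L/s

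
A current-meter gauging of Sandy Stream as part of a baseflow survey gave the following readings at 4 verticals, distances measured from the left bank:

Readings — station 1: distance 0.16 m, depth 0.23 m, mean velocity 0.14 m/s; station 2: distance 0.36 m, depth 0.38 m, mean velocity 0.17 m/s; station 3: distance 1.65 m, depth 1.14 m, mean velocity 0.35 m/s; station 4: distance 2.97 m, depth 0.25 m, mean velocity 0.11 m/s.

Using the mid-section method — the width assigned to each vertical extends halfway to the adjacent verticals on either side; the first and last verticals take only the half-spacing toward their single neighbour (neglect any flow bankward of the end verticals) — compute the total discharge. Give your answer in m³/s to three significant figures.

w_1 = (0.36 − 0.16)/2 = 0.1 m; q_1 = 0.14 × 0.23 × 0.1 = 0.003220 m³/s
w_2 = (1.65 − 0.16)/2 = 0.745 m; q_2 = 0.17 × 0.38 × 0.745 = 0.04813 m³/s
w_3 = (2.97 − 0.36)/2 = 1.305 m; q_3 = 0.35 × 1.14 × 1.305 = 0.5207 m³/s
w_4 = (2.97 − 1.65)/2 = 0.66 m; q_4 = 0.11 × 0.25 × 0.66 = 0.01815 m³/s
Q = Σ qᵢ = 0.5902 m³/s

0.590 m³/s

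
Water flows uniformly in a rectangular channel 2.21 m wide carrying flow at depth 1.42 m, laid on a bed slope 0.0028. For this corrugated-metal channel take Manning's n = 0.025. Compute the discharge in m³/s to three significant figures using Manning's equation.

A = b·y = 2.21 × 1.42 = 3.138 m²
P = b + 2y = 2.21 + 2×1.42 = 5.050 m
R = A/P = 3.138/5.050 = 0.6214 m
Q = (1/n)·A·R^(2/3)·S^(1/2) = (1/0.025) × 3.138 × 0.6214^(2/3) × 0.0028^(1/2) = 4.837 m³/s

4.84 m³/s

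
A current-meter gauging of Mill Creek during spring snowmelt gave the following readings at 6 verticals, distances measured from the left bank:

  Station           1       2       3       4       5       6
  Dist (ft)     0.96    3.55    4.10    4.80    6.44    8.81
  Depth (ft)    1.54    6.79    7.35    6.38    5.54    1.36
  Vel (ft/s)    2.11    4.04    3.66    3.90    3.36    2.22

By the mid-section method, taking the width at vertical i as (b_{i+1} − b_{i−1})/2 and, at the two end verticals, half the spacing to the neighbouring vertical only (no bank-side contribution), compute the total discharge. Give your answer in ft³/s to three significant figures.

134 ft³/s

w_1 = (3.55 − 0.96)/2 = 1.295 ft; q_1 = 2.11 × 1.54 × 1.295 = 4.208 ft³/s
w_2 = (4.10 − 0.96)/2 = 1.57 ft; q_2 = 4.04 × 6.79 × 1.57 = 43.07 ft³/s
w_3 = (4.80 − 3.55)/2 = 0.625 ft; q_3 = 3.66 × 7.35 × 0.625 = 16.81 ft³/s
w_4 = (6.44 − 4.10)/2 = 1.17 ft; q_4 = 3.90 × 6.38 × 1.17 = 29.11 ft³/s
w_5 = (8.81 − 4.80)/2 = 2.005 ft; q_5 = 3.36 × 5.54 × 2.005 = 37.32 ft³/s
w_6 = (8.81 − 6.44)/2 = 1.185 ft; q_6 = 2.22 × 1.36 × 1.185 = 3.578 ft³/s
Q = Σ qᵢ = 134.1 ft³/s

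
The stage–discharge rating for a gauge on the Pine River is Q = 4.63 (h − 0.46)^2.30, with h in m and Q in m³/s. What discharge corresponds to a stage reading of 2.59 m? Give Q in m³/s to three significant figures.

Q = 4.63 × (2.59 − 0.46)^2.30 = 4.63 × 2.13^2.30 = 26.35 m³/s

26.4 m³/s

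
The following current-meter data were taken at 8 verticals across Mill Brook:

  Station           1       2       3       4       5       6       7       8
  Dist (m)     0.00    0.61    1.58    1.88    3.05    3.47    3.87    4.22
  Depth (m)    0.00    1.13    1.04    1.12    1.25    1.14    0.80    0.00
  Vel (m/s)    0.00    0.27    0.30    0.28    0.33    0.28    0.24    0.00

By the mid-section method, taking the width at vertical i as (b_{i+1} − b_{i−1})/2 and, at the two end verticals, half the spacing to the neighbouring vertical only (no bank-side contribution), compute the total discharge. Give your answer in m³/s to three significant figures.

1.20 m³/s

w_2 = (1.58 − 0.00)/2 = 0.79 m; q_2 = 0.27 × 1.13 × 0.79 = 0.2410 m³/s
w_3 = (1.88 − 0.61)/2 = 0.635 m; q_3 = 0.30 × 1.04 × 0.635 = 0.1981 m³/s
w_4 = (3.05 − 1.58)/2 = 0.735 m; q_4 = 0.28 × 1.12 × 0.735 = 0.2305 m³/s
w_5 = (3.47 − 1.88)/2 = 0.795 m; q_5 = 0.33 × 1.25 × 0.795 = 0.3279 m³/s
w_6 = (3.87 − 3.05)/2 = 0.41 m; q_6 = 0.28 × 1.14 × 0.41 = 0.1309 m³/s
w_7 = (4.22 − 3.47)/2 = 0.375 m; q_7 = 0.24 × 0.80 × 0.375 = 0.07200 m³/s
Stations 1, 8 contribute zero (depth or velocity is 0).
Q = Σ qᵢ = 1.200 m³/s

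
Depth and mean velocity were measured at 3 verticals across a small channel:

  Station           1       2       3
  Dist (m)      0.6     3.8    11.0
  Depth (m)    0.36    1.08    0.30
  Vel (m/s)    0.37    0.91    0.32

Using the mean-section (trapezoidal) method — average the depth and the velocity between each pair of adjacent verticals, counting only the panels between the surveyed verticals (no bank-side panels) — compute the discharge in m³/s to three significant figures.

Panel 1-2: Δb = 3.2 m, d̄ = (0.36+1.08)/2 = 0.72, v̄ = (0.37+0.91)/2 = 0.64 → q = 3.2×0.72×0.64 = 1.475 m³/s
Panel 2-3: Δb = 7.2 m, d̄ = (1.08+0.30)/2 = 0.69, v̄ = (0.91+0.32)/2 = 0.615 → q = 7.2×0.69×0.615 = 3.055 m³/s
Q = Σ q = 4.530 m³/s

4.53 m³/s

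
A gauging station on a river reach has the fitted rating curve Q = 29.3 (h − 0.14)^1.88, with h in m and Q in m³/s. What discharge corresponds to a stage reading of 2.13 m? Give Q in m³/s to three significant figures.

Q = 29.3 × (2.13 − 0.14)^1.88 = 29.3 × 1.99^1.88 = 106.8 m³/s

107 m³/s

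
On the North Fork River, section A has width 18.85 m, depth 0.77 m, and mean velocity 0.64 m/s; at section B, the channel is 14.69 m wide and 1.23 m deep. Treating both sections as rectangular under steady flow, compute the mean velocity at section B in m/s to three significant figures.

0.514 m/s

Q = A₁V₁ = (18.85×0.77) × 0.64 = 9.289 m³/s
A₂ = 14.69 × 1.23 = 18.07 m²
V₂ = Q/A₂ = 9.289/18.07 = 0.5141 m/s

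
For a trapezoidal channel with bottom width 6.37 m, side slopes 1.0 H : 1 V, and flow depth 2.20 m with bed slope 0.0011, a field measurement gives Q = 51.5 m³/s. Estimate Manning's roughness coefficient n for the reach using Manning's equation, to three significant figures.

0.0159

A = (b + z·y)·y = (6.37 + 1.0×2.20)×2.20 = 18.85 m²
P = b + 2y√(1+z²) = 6.37 + 2×2.20×√(1+1.0²) = 12.59 m
R = A/P = 18.85/12.59 = 1.497 m
n = (1/Q)·A·R^(2/3)·S^(1/2) = (1/51.5) × 18.85 × 1.309 × 0.03317 = 0.01589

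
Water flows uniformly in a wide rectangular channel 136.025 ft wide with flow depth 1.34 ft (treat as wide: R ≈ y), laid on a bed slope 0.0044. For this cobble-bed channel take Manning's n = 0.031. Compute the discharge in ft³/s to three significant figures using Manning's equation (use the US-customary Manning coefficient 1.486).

704 ft³/s

A = b·y = 136.025 × 1.34 = 182.3 ft²
Wide channel: R ≈ y = 1.34 ft
Q = (1.486/n)·A·R^(2/3)·S^(1/2) = (1.486/0.031) × 182.3 × 1.340^(2/3) × 0.0044^(1/2) = 704.4 ft³/s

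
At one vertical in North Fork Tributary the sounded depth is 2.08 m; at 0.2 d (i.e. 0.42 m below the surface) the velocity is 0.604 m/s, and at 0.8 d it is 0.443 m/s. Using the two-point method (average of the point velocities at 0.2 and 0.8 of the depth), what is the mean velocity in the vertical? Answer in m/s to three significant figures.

0.524 m/s

v̄ = (0.604 + 0.443) / 2 = 0.5235 m/s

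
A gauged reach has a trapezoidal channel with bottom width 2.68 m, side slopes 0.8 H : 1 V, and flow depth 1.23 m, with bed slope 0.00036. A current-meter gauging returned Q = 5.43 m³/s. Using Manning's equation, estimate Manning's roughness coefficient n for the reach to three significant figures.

A = (b + z·y)·y = (2.68 + 0.8×1.23)×1.23 = 4.507 m²
P = b + 2y√(1+z²) = 2.68 + 2×1.23×√(1+0.8²) = 5.830 m
R = A/P = 4.507/5.830 = 0.7730 m
n = (1/Q)·A·R^(2/3)·S^(1/2) = (1/5.43) × 4.507 × 0.8423 × 0.01897 = 0.01326

0.0133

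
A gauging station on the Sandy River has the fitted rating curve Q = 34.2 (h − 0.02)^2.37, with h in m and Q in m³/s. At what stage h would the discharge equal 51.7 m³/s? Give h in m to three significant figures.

1.21 m

h − h₀ = (Q/C)^(1/b) = (51.7/34.2)^(1/2.37) = 1.190 m
h = 0.02 + 1.190 = 1.210 m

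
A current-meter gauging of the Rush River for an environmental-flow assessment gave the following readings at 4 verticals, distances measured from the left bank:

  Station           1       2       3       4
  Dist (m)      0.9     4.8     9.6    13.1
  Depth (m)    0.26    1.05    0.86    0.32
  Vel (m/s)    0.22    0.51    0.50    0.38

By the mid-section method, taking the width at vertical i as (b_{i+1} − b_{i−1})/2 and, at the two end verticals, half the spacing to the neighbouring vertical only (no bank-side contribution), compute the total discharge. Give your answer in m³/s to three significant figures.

w_1 = (4.8 − 0.9)/2 = 1.95 m; q_1 = 0.22 × 0.26 × 1.95 = 0.1115 m³/s
w_2 = (9.6 − 0.9)/2 = 4.35 m; q_2 = 0.51 × 1.05 × 4.35 = 2.329 m³/s
w_3 = (13.1 − 4.8)/2 = 4.15 m; q_3 = 0.50 × 0.86 × 4.15 = 1.785 m³/s
w_4 = (13.1 − 9.6)/2 = 1.75 m; q_4 = 0.38 × 0.32 × 1.75 = 0.2128 m³/s
Q = Σ qᵢ = 4.438 m³/s

4.44 m³/s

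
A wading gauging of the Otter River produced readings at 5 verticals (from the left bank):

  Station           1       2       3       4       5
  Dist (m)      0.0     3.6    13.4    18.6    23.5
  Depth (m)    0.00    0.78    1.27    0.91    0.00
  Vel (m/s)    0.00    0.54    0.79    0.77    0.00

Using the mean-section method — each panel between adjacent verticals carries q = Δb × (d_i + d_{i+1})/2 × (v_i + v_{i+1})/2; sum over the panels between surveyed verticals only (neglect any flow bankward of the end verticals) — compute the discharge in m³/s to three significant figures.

12.3 m³/s

Panel 1-2: Δb = 3.6 m, d̄ = (0.00+0.78)/2 = 0.39, v̄ = (0.00+0.54)/2 = 0.27 → q = 3.6×0.39×0.27 = 0.3791 m³/s
Panel 2-3: Δb = 9.8 m, d̄ = (0.78+1.27)/2 = 1.025, v̄ = (0.54+0.79)/2 = 0.665 → q = 9.8×1.025×0.665 = 6.680 m³/s
Panel 3-4: Δb = 5.2 m, d̄ = (1.27+0.91)/2 = 1.09, v̄ = (0.79+0.77)/2 = 0.78 → q = 5.2×1.09×0.78 = 4.421 m³/s
Panel 4-5: Δb = 4.9 m, d̄ = (0.91+0.00)/2 = 0.455, v̄ = (0.77+0.00)/2 = 0.385 → q = 4.9×0.455×0.385 = 0.8584 m³/s
Q = Σ q = 12.34 m³/s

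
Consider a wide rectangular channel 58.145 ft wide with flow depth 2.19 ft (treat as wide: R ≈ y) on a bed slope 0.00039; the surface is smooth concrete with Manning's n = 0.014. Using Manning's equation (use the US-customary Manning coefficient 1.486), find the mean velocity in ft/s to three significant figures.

3.53 ft/s

A = b·y = 58.145 × 2.19 = 127.3 ft²
Wide channel: R ≈ y = 2.19 ft
Q = (1.486/n)·A·R^(2/3)·S^(1/2) = (1.486/0.014) × 127.3 × 2.190^(2/3) × 0.00039^(1/2) = 450.1 ft³/s
V = Q/A = 450.1/127.3 = 3.535 ft/s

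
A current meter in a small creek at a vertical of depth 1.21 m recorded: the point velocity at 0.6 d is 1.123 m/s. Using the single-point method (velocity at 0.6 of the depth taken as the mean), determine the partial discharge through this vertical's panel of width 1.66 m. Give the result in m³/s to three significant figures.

2.26 m³/s

v̄ = v₀.₆ = 1.123 m/s
q = v̄ × d × w = 1.123 × 1.21 × 1.66 = 2.256 m³/s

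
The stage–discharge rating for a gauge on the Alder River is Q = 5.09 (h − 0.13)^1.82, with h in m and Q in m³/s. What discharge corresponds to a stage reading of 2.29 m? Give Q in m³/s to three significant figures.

Q = 5.09 × (2.29 − 0.13)^1.82 = 5.09 × 2.16^1.82 = 20.67 m³/s

20.7 m³/s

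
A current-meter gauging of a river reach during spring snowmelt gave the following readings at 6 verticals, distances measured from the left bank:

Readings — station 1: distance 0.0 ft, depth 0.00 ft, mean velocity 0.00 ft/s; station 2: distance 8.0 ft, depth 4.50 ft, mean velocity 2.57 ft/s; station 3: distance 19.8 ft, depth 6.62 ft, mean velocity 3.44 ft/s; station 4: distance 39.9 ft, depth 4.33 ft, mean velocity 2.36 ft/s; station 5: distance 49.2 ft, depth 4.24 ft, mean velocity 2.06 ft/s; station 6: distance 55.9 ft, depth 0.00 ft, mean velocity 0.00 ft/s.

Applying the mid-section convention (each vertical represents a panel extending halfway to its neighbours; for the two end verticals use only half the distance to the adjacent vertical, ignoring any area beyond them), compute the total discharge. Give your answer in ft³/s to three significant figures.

w_2 = (19.8 − 0.0)/2 = 9.9 ft; q_2 = 2.57 × 4.50 × 9.9 = 114.5 ft³/s
w_3 = (39.9 − 8.0)/2 = 15.95 ft; q_3 = 3.44 × 6.62 × 15.95 = 363.2 ft³/s
w_4 = (49.2 − 19.8)/2 = 14.7 ft; q_4 = 2.36 × 4.33 × 14.7 = 150.2 ft³/s
w_5 = (55.9 − 39.9)/2 = 8 ft; q_5 = 2.06 × 4.24 × 8 = 69.88 ft³/s
Stations 1, 6 contribute zero (depth or velocity is 0).
Q = Σ qᵢ = 697.8 ft³/s

698 ft³/s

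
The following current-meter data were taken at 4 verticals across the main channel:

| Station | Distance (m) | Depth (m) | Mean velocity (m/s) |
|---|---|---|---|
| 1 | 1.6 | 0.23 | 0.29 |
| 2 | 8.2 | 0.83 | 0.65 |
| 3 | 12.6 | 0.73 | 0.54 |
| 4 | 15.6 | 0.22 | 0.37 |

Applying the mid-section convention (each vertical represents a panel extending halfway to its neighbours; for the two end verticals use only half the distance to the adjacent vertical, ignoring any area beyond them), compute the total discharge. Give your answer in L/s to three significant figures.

4770 L/s

w_1 = (8.2 − 1.6)/2 = 3.3 m; q_1 = 0.29 × 0.23 × 3.3 = 0.2201 m³/s
w_2 = (12.6 − 1.6)/2 = 5.5 m; q_2 = 0.65 × 0.83 × 5.5 = 2.967 m³/s
w_3 = (15.6 − 8.2)/2 = 3.7 m; q_3 = 0.54 × 0.73 × 3.7 = 1.459 m³/s
w_4 = (15.6 − 12.6)/2 = 1.5 m; q_4 = 0.37 × 0.22 × 1.5 = 0.1221 m³/s
Q = Σ qᵢ = 4.768 m³/s
= 4.768 × 1000 = 4768 L/s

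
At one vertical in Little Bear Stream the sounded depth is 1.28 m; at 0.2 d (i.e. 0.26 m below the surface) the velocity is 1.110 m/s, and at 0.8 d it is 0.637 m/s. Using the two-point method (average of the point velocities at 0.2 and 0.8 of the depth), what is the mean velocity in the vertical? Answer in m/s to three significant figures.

v̄ = (1.110 + 0.637) / 2 = 0.8735 m/s

0.874 m/s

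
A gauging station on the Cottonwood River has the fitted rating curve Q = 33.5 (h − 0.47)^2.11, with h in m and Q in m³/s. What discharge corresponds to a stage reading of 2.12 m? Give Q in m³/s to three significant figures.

Q = 33.5 × (2.12 − 0.47)^2.11 = 33.5 × 1.65^2.11 = 96.37 m³/s

96.4 m³/s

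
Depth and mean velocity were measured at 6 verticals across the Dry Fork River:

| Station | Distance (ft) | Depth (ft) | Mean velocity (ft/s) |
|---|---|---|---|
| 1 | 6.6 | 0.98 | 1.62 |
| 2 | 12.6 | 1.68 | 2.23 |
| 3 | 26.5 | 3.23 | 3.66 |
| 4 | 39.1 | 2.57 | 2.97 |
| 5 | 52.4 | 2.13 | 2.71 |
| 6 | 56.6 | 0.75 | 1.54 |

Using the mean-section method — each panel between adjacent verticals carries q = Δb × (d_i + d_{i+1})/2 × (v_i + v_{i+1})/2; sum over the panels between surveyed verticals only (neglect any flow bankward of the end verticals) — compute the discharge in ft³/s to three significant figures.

Panel 1-2: Δb = 6 ft, d̄ = (0.98+1.68)/2 = 1.33, v̄ = (1.62+2.23)/2 = 1.925 → q = 6×1.33×1.925 = 15.36 ft³/s
Panel 2-3: Δb = 13.9 ft, d̄ = (1.68+3.23)/2 = 2.455, v̄ = (2.23+3.66)/2 = 2.945 → q = 13.9×2.455×2.945 = 100.5 ft³/s
Panel 3-4: Δb = 12.6 ft, d̄ = (3.23+2.57)/2 = 2.9, v̄ = (3.66+2.97)/2 = 3.315 → q = 12.6×2.9×3.315 = 121.1 ft³/s
Panel 4-5: Δb = 13.3 ft, d̄ = (2.57+2.13)/2 = 2.35, v̄ = (2.97+2.71)/2 = 2.84 → q = 13.3×2.35×2.84 = 88.76 ft³/s
Panel 5-6: Δb = 4.2 ft, d̄ = (2.13+0.75)/2 = 1.44, v̄ = (2.71+1.54)/2 = 2.125 → q = 4.2×1.44×2.125 = 12.85 ft³/s
Q = Σ q = 338.6 ft³/s

339 ft³/s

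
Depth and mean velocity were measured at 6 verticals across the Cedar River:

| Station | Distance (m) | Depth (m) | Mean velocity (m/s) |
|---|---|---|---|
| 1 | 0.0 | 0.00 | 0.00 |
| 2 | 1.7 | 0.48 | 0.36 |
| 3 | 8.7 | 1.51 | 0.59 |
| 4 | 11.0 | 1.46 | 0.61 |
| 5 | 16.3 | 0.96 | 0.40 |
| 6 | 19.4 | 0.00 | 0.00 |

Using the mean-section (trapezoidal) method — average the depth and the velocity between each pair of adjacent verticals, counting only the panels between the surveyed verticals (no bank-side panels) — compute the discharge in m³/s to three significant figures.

Panel 1-2: Δb = 1.7 m, d̄ = (0.00+0.48)/2 = 0.24, v̄ = (0.00+0.36)/2 = 0.18 → q = 1.7×0.24×0.18 = 0.07344 m³/s
Panel 2-3: Δb = 7 m, d̄ = (0.48+1.51)/2 = 0.995, v̄ = (0.36+0.59)/2 = 0.475 → q = 7×0.995×0.475 = 3.308 m³/s
Panel 3-4: Δb = 2.3 m, d̄ = (1.51+1.46)/2 = 1.485, v̄ = (0.59+0.61)/2 = 0.6 → q = 2.3×1.485×0.6 = 2.049 m³/s
Panel 4-5: Δb = 5.3 m, d̄ = (1.46+0.96)/2 = 1.21, v̄ = (0.61+0.40)/2 = 0.505 → q = 5.3×1.21×0.505 = 3.239 m³/s
Panel 5-6: Δb = 3.1 m, d̄ = (0.96+0.00)/2 = 0.48, v̄ = (0.40+0.00)/2 = 0.2 → q = 3.1×0.48×0.2 = 0.2976 m³/s
Q = Σ q = 8.967 m³/s

8.97 m³/s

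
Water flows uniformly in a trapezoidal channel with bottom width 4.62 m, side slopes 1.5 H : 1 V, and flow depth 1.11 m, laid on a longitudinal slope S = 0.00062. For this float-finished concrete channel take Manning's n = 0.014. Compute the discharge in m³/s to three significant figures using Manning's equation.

A = (b + z·y)·y = (4.62 + 1.5×1.11)×1.11 = 6.976 m²
P = b + 2y√(1+z²) = 4.62 + 2×1.11×√(1+1.5²) = 8.622 m
R = A/P = 6.976/8.622 = 0.8091 m
Q = (1/n)·A·R^(2/3)·S^(1/2) = (1/0.014) × 6.976 × 0.8091^(2/3) × 0.00062^(1/2) = 10.77 m³/s

10.8 m³/s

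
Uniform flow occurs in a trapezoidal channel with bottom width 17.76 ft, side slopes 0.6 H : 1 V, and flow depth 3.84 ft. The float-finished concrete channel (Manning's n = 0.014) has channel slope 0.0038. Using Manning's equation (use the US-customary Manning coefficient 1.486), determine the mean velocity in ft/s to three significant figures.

A = (b + z·y)·y = (17.76 + 0.6×3.84)×3.84 = 77.05 ft²
P = b + 2y√(1+z²) = 17.76 + 2×3.84×√(1+0.6²) = 26.72 ft
R = A/P = 77.05/26.72 = 2.884 ft
Q = (1.486/n)·A·R^(2/3)·S^(1/2) = (1.486/0.014) × 77.05 × 2.884^(2/3) × 0.0038^(1/2) = 1021 ft³/s
V = Q/A = 1021/77.05 = 13.26 ft/s

13.3 ft/s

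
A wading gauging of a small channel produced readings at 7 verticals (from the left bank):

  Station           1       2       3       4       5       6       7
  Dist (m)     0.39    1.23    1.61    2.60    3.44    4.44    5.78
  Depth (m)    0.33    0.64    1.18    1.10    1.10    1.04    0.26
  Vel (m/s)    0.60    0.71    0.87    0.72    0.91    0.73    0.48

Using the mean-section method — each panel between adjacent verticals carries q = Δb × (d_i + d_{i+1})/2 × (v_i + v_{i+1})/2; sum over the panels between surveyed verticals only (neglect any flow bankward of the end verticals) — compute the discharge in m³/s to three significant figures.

Panel 1-2: Δb = 0.84 m, d̄ = (0.33+0.64)/2 = 0.485, v̄ = (0.60+0.71)/2 = 0.655 → q = 0.84×0.485×0.655 = 0.2668 m³/s
Panel 2-3: Δb = 0.38 m, d̄ = (0.64+1.18)/2 = 0.91, v̄ = (0.71+0.87)/2 = 0.79 → q = 0.38×0.91×0.79 = 0.2732 m³/s
Panel 3-4: Δb = 0.99 m, d̄ = (1.18+1.10)/2 = 1.14, v̄ = (0.87+0.72)/2 = 0.795 → q = 0.99×1.14×0.795 = 0.8972 m³/s
Panel 4-5: Δb = 0.84 m, d̄ = (1.10+1.10)/2 = 1.1, v̄ = (0.72+0.91)/2 = 0.815 → q = 0.84×1.1×0.815 = 0.7531 m³/s
Panel 5-6: Δb = 1 m, d̄ = (1.10+1.04)/2 = 1.07, v̄ = (0.91+0.73)/2 = 0.82 → q = 1×1.07×0.82 = 0.8774 m³/s
Panel 6-7: Δb = 1.34 m, d̄ = (1.04+0.26)/2 = 0.65, v̄ = (0.73+0.48)/2 = 0.605 → q = 1.34×0.65×0.605 = 0.5270 m³/s
Q = Σ q = 3.595 m³/s

3.59 m³/s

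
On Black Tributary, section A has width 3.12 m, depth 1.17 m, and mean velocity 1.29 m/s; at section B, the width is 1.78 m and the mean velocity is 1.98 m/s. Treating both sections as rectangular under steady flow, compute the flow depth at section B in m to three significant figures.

Q = A₁V₁ = (3.12×1.17) × 1.29 = 4.709 m³/s
d₂ = Q/(b₂ V₂) = 4.709/(1.78×1.98) = 1.336 m

1.34 m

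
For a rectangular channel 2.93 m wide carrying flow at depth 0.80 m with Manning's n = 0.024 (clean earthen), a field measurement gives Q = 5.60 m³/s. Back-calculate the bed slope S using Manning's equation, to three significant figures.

A = b·y = 2.93 × 0.80 = 2.344 m²
P = b + 2y = 2.93 + 2×0.80 = 4.530 m
R = A/P = 2.344/4.530 = 0.5174 m
S = (Q·n / (1·A·R^(2/3)))² = (5.60×0.024 / (1×2.344×0.6445))² = 0.007914

0.00791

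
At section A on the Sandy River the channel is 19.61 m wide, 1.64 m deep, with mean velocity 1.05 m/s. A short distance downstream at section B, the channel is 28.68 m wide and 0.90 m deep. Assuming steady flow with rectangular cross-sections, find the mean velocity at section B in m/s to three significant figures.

1.31 m/s

Q = A₁V₁ = (19.61×1.64) × 1.05 = 33.77 m³/s
A₂ = 28.68 × 0.90 = 25.81 m²
V₂ = Q/A₂ = 33.77/25.81 = 1.308 m/s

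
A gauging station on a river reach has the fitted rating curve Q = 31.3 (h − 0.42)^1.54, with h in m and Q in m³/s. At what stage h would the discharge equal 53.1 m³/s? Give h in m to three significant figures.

1.83 m

h − h₀ = (Q/C)^(1/b) = (53.1/31.3)^(1/1.54) = 1.409 m
h = 0.42 + 1.409 = 1.829 m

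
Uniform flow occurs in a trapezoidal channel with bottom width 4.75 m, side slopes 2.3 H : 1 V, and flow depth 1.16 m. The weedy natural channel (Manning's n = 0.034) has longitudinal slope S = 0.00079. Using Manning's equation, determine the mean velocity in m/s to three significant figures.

A = (b + z·y)·y = (4.75 + 2.3×1.16)×1.16 = 8.605 m²
P = b + 2y√(1+z²) = 4.75 + 2×1.16×√(1+2.3²) = 10.57 m
R = A/P = 8.605/10.57 = 0.8142 m
Q = (1/n)·A·R^(2/3)·S^(1/2) = (1/0.034) × 8.605 × 0.8142^(2/3) × 0.00079^(1/2) = 6.202 m³/s
V = Q/A = 6.202/8.605 = 0.7208 m/s

0.721 m/s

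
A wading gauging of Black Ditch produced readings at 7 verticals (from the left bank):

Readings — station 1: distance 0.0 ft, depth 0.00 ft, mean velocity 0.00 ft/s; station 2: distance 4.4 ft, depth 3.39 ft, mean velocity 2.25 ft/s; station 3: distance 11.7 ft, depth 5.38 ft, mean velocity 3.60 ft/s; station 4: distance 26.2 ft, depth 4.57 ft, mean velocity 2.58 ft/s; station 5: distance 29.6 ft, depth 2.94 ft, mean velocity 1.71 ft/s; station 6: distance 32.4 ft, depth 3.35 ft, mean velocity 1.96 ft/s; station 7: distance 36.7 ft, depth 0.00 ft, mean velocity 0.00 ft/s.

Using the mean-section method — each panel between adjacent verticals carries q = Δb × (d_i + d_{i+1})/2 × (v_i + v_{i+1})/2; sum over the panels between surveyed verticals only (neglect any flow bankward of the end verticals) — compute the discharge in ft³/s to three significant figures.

376 ft³/s

Panel 1-2: Δb = 4.4 ft, d̄ = (0.00+3.39)/2 = 1.695, v̄ = (0.00+2.25)/2 = 1.125 → q = 4.4×1.695×1.125 = 8.390 ft³/s
Panel 2-3: Δb = 7.3 ft, d̄ = (3.39+5.38)/2 = 4.385, v̄ = (2.25+3.60)/2 = 2.925 → q = 7.3×4.385×2.925 = 93.63 ft³/s
Panel 3-4: Δb = 14.5 ft, d̄ = (5.38+4.57)/2 = 4.975, v̄ = (3.60+2.58)/2 = 3.09 → q = 14.5×4.975×3.09 = 222.9 ft³/s
Panel 4-5: Δb = 3.4 ft, d̄ = (4.57+2.94)/2 = 3.755, v̄ = (2.58+1.71)/2 = 2.145 → q = 3.4×3.755×2.145 = 27.39 ft³/s
Panel 5-6: Δb = 2.8 ft, d̄ = (2.94+3.35)/2 = 3.145, v̄ = (1.71+1.96)/2 = 1.835 → q = 2.8×3.145×1.835 = 16.16 ft³/s
Panel 6-7: Δb = 4.3 ft, d̄ = (3.35+0.00)/2 = 1.675, v̄ = (1.96+0.00)/2 = 0.98 → q = 4.3×1.675×0.98 = 7.058 ft³/s
Q = Σ q = 375.5 ft³/s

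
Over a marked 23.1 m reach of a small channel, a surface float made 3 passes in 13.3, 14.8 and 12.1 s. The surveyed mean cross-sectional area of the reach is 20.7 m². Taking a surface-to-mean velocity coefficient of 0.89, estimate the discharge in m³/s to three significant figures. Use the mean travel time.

t̄ = (13.3 + 14.8 + 12.1) / 3 = 13.4 s
v_surface = L / t̄ = 23.1 / 13.4 = 1.724 m/s
v_mean = 0.89 × 1.724 = 1.534 m/s
Q = A × v_mean = 20.7 × 1.534 = 31.76 m³/s

31.8 m³/s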